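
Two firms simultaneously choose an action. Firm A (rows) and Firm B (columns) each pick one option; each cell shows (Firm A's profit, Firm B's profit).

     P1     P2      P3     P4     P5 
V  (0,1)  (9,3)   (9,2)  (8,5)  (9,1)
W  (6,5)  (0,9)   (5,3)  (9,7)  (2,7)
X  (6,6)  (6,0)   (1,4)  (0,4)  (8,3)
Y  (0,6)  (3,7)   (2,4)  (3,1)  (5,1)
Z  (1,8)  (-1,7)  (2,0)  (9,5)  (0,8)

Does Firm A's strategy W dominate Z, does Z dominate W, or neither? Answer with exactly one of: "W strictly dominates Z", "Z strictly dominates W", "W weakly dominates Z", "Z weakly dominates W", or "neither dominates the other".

Compare W to Z across every action of Firm B: P1: 6>1, P2: 0>-1, P3: 5>2, P4: 9=9, P5: 2>0.
W is at least as good everywhere and strictly better somewhere (tied only at P4), so W weakly but not strictly dominates Z.

W weakly dominates Z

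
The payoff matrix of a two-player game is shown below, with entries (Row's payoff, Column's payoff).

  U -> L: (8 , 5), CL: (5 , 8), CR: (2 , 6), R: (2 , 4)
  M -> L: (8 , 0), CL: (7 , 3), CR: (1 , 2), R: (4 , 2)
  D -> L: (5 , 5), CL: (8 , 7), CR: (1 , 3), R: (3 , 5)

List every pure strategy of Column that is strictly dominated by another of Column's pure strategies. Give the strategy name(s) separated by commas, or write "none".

L: dominated, since CL does at least as well everywhere (U: 8>5, M: 3>0, D: 7>5).
Nothing dominates CL: L at U (8>5); CR at U (8>6); R at U (8>4).
CR is strictly dominated by CL (U: 8>6, M: 3>2, D: 7>3).
CL strictly dominates R — U: 8>4, M: 3>2, D: 7>5.

L, CR, R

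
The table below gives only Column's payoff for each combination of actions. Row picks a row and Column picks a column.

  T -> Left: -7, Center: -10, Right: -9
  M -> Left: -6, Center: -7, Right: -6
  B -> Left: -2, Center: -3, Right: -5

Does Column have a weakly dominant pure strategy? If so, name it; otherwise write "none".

Left vs Center: T: -7>-10, M: -6>-7, B: -2>-3.
Left vs Right: T: -7>-9, M: -6=-6, B: -2>-5.
Left is at least as good as every other strategy against every opponent action, so it is weakly dominant.

Left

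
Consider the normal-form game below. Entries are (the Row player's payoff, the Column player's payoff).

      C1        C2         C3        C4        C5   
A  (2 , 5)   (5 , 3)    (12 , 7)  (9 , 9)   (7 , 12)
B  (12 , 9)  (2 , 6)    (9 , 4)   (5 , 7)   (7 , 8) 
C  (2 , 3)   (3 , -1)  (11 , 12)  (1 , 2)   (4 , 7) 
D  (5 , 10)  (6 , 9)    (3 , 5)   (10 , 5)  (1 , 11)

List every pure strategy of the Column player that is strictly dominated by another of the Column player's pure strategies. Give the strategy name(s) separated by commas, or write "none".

C2, C4

Nothing dominates C1: C2 at A (5>3); C3 at B (9>4); C4 at B (9>7); C5 at B (9>8).
C2 is strictly dominated by C1 (A: 5>3, B: 9>6, C: 3>-1, D: 10>9).
C3: no other strategy beats it everywhere (C1 at A (7>5); C2 at A (7>3); C4 at C (12>2); C5 at C (12>7)).
C4 is strictly dominated by C5 (A: 12>9, B: 8>7, C: 7>2, D: 11>5).
C5: no other strategy beats it everywhere (C1 at A (12>5); C2 at A (12>3); C3 at A (12>7); C4 at A (12>9)).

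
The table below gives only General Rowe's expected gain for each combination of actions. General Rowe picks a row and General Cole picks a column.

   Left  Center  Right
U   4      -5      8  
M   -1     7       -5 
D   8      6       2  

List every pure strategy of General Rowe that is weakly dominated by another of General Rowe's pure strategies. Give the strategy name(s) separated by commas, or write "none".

U: no other strategy beats it everywhere (M at Left (4>-1); D at Right (8>2)).
Nothing dominates M: U at Center (7>-5); D at Center (7>6).
D is not dominated — it holds its own against U at Left (8>4); M at Left (8>-1).

none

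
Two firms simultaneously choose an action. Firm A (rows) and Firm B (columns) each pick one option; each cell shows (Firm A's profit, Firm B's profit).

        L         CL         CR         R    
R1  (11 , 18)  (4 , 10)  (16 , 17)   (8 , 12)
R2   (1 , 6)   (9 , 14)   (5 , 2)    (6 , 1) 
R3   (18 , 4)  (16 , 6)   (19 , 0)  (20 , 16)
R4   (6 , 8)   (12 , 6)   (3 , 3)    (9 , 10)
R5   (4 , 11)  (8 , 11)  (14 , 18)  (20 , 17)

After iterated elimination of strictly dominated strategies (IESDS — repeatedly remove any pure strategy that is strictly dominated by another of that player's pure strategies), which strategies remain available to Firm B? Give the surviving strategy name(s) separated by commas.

CR, R

Row R1 is eliminated: R3 beats it against every remaining column (L: 18>11, CL: 16>4, CR: 19>16, R: 20>8).
For Firm A, R3 strictly dominates R2 on the remaining columns (L: 18>1, CL: 16>9, CR: 19>5, R: 20>6); eliminate R2.
For Firm A, R3 strictly dominates R4 on the remaining columns (L: 18>6, CL: 16>12, CR: 19>3, R: 20>9); eliminate R4.
Firm B's strategy L is strictly dominated by R (R3: 16>4, R5: 17>11) and is removed.
For Firm B, R strictly dominates CL on the remaining rows (R3: 16>6, R5: 17>11); eliminate CL.
Among the remaining strategies, none is strictly dominated by another pure strategy of the same player, so the elimination stops.
Surviving strategies — Firm A: {R3, R5}; Firm B: {CR, R}.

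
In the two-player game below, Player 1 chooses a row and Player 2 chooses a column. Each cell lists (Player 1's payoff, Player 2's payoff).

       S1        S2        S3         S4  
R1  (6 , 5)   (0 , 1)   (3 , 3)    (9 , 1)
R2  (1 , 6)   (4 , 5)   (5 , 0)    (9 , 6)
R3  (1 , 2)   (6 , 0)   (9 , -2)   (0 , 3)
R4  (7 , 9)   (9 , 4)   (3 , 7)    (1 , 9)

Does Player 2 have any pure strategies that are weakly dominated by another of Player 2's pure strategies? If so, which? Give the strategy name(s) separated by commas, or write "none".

Nothing dominates S1: S2 at R1 (5>1); S3 at R1 (5>3); S4 at R1 (5>1).
S2 is weakly dominated by S1 (R1: 5>1, R2: 6>5, R3: 2>0, R4: 9>4).
S3: dominated, since S1 does at least as well everywhere (R1: 5>3, R2: 6>0, R3: 2>-2, R4: 9>7).
S4 is not dominated — it holds its own against S1 at R3 (3>2); S2 at R2 (6>5); S3 at R2 (6>0).

S2, S3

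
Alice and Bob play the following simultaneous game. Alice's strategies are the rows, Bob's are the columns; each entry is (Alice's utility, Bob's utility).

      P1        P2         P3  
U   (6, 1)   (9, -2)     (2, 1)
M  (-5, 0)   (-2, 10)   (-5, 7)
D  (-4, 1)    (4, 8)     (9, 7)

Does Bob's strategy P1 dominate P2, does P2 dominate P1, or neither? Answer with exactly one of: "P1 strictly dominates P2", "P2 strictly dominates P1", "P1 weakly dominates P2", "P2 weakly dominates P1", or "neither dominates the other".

neither dominates the other

P1's payoffs vs P2's, by Alice's action — U: 1>-2, M: 0<10, D: 1<8.
P1 does better at U but worse at M, D; neither strategy dominates the other.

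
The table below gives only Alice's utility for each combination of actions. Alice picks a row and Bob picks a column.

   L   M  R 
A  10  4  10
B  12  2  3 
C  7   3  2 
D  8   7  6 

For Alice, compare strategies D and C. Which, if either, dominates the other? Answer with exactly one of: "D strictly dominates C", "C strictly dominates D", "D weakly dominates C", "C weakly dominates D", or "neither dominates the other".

Compare D to C across each choice by Bob: L: 8>7, M: 7>3, R: 6>2.
D gives a strictly higher payoff against each choice by Bob, so D strictly dominates C.

D strictly dominates C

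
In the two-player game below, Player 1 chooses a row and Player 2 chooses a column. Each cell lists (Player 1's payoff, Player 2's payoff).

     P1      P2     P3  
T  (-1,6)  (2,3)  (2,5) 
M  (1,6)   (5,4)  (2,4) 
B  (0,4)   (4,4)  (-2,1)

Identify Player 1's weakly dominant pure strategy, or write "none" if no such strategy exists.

M

M vs T: P1: 1>-1, P2: 5>2, P3: 2=2.
M vs B: P1: 1>0, P2: 5>4, P3: 2>-2.
M is at least as good as every other strategy against every opponent action, so it is weakly dominant.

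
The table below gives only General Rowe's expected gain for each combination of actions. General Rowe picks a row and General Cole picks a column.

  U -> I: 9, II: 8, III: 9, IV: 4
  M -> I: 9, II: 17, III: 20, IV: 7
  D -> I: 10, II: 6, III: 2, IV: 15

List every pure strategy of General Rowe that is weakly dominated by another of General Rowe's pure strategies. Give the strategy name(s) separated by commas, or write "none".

U: dominated, since M does at least as well everywhere (I: 9=9, II: 17>8, III: 20>9, IV: 7>4).
Nothing dominates M: U at II (17>8); D at II (17>6).
D is not dominated — it holds its own against U at I (10>9); M at I (10>9).

U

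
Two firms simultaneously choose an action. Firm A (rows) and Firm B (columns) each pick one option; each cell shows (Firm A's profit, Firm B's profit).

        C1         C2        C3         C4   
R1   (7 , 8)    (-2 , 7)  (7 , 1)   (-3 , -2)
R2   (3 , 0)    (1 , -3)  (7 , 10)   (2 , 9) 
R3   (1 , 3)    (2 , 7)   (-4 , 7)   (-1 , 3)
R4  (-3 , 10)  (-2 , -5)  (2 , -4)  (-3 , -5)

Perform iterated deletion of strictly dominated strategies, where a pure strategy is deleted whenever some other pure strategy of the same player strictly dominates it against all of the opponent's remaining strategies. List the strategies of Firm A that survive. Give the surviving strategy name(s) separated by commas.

R1, R2, R3

Row R4 is eliminated: R2 beats it against every remaining column (C1: 3>-3, C2: 1>-2, C3: 7>2, C4: 2>-3).
Column C4 is eliminated: C3 beats it against every remaining row (R1: 1>-2, R2: 10>9, R3: 7>3).
Among the remaining strategies, none is strictly dominated by another pure strategy of the same player, so the elimination stops.
Surviving strategies — Firm A: {R1, R2, R3}; Firm B: {C1, C2, C3}.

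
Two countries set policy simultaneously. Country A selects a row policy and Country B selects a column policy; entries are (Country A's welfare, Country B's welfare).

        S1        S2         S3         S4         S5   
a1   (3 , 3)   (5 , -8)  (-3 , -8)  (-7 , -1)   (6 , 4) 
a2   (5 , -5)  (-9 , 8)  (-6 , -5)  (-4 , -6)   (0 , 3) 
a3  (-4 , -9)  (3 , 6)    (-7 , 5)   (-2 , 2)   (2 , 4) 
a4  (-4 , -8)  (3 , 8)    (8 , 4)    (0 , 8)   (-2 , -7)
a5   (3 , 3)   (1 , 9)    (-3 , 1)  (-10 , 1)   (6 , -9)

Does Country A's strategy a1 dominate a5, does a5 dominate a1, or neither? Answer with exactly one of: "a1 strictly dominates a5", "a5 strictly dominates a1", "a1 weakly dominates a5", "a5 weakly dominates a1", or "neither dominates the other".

a1's payoffs vs a5's, by Country B's action — S1: 3=3, S2: 5>1, S3: -3=-3, S4: -7>-10, S5: 6=6.
a1 is at least as good everywhere and strictly better somewhere (tied only at S1, S3, S5), so a1 weakly but not strictly dominates a5.

a1 weakly dominates a5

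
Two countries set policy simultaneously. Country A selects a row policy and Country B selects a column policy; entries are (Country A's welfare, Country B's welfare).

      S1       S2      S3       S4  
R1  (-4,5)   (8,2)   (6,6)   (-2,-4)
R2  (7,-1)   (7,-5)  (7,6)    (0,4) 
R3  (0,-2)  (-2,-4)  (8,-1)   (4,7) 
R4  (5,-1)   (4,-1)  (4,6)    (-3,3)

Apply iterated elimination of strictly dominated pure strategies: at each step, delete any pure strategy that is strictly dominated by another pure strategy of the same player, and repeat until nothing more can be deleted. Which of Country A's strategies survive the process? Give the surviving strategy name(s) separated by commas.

R3

Row R4 is eliminated: R2 beats it against every remaining column (S1: 7>5, S2: 7>4, S3: 7>4, S4: 0>-3).
Column S1 is eliminated: S3 beats it against every remaining row (R1: 6>5, R2: 6>-1, R3: -1>-2).
Column S2 is eliminated: S3 beats it against every remaining row (R1: 6>2, R2: 6>-5, R3: -1>-4).
For Country A, R2 strictly dominates R1 on the remaining columns (S3: 7>6, S4: 0>-2); eliminate R1.
Row R2 is eliminated: R3 beats it against every remaining column (S3: 8>7, S4: 4>0).
Country B's strategy S3 is strictly dominated by S4 (R3: 7>-1) and is removed.
Among the remaining strategies, none is strictly dominated by another pure strategy of the same player, so the elimination stops.
Surviving strategies — Country A: {R3}; Country B: {S4}.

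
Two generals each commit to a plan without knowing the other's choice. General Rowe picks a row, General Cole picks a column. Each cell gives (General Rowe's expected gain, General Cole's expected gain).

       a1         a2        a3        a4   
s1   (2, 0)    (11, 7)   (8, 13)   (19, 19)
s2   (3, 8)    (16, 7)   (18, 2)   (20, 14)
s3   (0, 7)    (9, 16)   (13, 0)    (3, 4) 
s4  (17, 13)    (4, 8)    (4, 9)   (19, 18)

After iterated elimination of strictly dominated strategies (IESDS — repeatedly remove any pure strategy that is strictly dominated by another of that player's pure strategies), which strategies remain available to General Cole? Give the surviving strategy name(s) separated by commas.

a4

General Rowe's strategy s1 is strictly dominated by s2 (a1: 3>2, a2: 16>11, a3: 18>8, a4: 20>19) and is removed.
For General Rowe, s2 strictly dominates s3 on the remaining columns (a1: 3>0, a2: 16>9, a3: 18>13, a4: 20>3); eliminate s3.
For General Cole, a4 strictly dominates a1 on the remaining rows (s2: 14>8, s4: 18>13); eliminate a1.
General Rowe's strategy s4 is strictly dominated by s2 (a2: 16>4, a3: 18>4, a4: 20>19) and is removed.
Column a2 is eliminated: a4 beats it against every remaining row (s2: 14>7).
General Cole's strategy a3 is strictly dominated by a4 (s2: 14>2) and is removed.
Among the remaining strategies, none is strictly dominated by another pure strategy of the same player, so the elimination stops.
Surviving strategies — General Rowe: {s2}; General Cole: {a4}.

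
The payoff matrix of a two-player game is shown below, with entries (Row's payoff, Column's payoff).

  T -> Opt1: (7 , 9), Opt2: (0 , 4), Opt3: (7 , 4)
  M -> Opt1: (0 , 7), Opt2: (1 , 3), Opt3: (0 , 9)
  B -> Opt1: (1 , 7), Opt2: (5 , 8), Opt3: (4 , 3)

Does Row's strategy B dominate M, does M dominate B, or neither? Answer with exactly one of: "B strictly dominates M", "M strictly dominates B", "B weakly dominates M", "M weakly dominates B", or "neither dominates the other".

B strictly dominates M

Compare B to M across each choice by Column: Opt1: 1>0, Opt2: 5>1, Opt3: 4>0.
Every comparison favours B, so B strictly dominates M.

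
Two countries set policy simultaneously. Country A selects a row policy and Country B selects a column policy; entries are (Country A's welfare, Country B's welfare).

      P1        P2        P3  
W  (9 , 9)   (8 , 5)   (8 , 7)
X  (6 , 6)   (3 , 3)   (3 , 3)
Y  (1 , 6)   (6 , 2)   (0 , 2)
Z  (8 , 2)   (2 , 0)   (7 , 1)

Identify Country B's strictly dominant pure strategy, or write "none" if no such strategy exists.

P1

P1 vs P2: W: 9>5, X: 6>3, Y: 6>2, Z: 2>0.
P1 vs P3: W: 9>7, X: 6>3, Y: 6>2, Z: 2>1.
P1 strictly beats every other strategy against every opponent action, so it is strictly dominant.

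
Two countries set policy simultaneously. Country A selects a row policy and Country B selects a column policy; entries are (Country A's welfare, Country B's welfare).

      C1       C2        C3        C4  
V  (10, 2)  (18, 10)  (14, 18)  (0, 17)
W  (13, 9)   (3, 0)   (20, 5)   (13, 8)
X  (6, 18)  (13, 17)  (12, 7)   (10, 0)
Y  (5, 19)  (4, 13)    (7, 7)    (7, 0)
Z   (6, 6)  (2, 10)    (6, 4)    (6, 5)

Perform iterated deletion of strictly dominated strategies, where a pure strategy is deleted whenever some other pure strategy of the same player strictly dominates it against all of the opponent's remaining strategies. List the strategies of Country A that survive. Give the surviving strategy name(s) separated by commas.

Row Y is eliminated: X beats it against every remaining column (C1: 6>5, C2: 13>4, C3: 12>7, C4: 10>7).
For Country A, W strictly dominates Z on the remaining columns (C1: 13>6, C2: 3>2, C3: 20>6, C4: 13>6); eliminate Z.
Among the remaining strategies, none is strictly dominated by another pure strategy of the same player, so the elimination stops.
Surviving strategies — Country A: {V, W, X}; Country B: {C1, C2, C3, C4}.

V, W, X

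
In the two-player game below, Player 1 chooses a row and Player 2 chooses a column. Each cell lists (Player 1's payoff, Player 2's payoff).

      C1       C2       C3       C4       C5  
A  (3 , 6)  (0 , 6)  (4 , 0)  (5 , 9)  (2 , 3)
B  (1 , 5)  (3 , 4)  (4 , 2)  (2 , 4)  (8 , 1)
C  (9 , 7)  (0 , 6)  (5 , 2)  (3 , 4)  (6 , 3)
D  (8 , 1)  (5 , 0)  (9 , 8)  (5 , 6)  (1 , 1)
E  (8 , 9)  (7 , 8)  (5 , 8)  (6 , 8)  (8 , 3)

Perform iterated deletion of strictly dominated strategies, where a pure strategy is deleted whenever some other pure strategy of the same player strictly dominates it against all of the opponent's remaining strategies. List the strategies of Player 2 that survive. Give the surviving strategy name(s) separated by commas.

C1, C3, C4

Player 1's strategy A is strictly dominated by E (C1: 8>3, C2: 7>0, C3: 5>4, C4: 6>5, C5: 8>2) and is removed.
Player 2's strategy C2 is strictly dominated by C1 (B: 5>4, C: 7>6, D: 1>0, E: 9>8) and is removed.
Column C5 is eliminated: C4 beats it against every remaining row (B: 4>1, C: 4>3, D: 6>1, E: 8>3).
For Player 1, C strictly dominates B on the remaining columns (C1: 9>1, C3: 5>4, C4: 3>2); eliminate B.
Among the remaining strategies, none is strictly dominated by another pure strategy of the same player, so the elimination stops.
Surviving strategies — Player 1: {C, D, E}; Player 2: {C1, C3, C4}.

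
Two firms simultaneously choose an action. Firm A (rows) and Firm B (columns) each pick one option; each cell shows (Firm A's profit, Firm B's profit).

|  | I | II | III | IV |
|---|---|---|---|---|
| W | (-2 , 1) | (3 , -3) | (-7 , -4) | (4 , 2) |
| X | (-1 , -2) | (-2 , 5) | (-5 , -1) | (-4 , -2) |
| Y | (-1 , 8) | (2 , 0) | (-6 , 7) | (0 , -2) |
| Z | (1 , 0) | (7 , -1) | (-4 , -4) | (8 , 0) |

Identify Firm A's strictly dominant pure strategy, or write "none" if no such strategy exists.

Z

Z vs W: I: 1>-2, II: 7>3, III: -4>-7, IV: 8>4.
Z vs X: I: 1>-1, II: 7>-2, III: -4>-5, IV: 8>-4.
Z vs Y: I: 1>-1, II: 7>2, III: -4>-6, IV: 8>0.
Z strictly beats every other strategy against every opponent action, so it is strictly dominant.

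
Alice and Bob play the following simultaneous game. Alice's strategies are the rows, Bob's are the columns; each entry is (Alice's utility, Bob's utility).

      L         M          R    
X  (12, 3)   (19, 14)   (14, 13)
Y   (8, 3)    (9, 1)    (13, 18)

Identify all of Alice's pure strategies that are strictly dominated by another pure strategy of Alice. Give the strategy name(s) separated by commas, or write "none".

Y

X is not dominated — it holds its own against Y at L (12>8).
X strictly dominates Y — L: 12>8, M: 19>9, R: 14>13.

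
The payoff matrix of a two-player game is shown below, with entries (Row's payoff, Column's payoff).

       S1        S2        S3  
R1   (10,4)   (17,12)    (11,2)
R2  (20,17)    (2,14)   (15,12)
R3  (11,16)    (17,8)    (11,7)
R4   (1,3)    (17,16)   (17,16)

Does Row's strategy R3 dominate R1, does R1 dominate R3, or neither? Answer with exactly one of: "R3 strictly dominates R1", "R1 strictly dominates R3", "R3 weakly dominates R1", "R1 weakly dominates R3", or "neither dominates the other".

Compare R3 to R1 across each choice by Column: S1: 11>10, S2: 17=17, S3: 11=11.
R3 is at least as good everywhere and strictly better somewhere (tied only at S2, S3), so R3 weakly but not strictly dominates R1.

R3 weakly dominates R1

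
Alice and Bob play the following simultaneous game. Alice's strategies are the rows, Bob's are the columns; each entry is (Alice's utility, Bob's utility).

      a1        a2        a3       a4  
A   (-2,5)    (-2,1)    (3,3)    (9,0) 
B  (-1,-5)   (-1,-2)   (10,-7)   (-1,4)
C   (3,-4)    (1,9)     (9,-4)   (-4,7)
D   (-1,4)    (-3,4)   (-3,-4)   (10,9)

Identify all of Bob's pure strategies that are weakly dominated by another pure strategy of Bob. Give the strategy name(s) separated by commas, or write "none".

Nothing dominates a1: a2 at A (5>1); a3 at A (5>3); a4 at A (5>0).
Nothing dominates a2: a1 at B (-2>-5); a3 at B (-2>-7); a4 at A (1>0).
a3: dominated, since a1 does at least as well everywhere (A: 5>3, B: -5>-7, C: -4=-4, D: 4>-4).
Nothing dominates a4: a1 at B (4>-5); a2 at B (4>-2); a3 at B (4>-7).

a3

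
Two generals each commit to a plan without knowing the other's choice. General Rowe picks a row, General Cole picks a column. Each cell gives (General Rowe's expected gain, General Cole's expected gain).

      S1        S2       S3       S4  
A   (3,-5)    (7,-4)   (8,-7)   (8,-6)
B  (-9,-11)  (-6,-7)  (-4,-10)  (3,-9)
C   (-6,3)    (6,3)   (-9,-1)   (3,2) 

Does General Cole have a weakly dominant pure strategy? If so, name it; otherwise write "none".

S2 vs S1: A: -4>-5, B: -7>-11, C: 3=3.
S2 vs S3: A: -4>-7, B: -7>-10, C: 3>-1.
S2 vs S4: A: -4>-6, B: -7>-9, C: 3>2.
S2 is at least as good as every other strategy against every opponent action, so it is weakly dominant.

S2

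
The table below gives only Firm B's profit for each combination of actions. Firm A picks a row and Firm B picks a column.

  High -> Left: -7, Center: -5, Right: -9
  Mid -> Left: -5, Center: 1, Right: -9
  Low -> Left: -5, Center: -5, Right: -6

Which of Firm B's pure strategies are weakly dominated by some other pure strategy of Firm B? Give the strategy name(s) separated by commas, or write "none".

Left, Right

Left is weakly dominated by Center (High: -5>-7, Mid: 1>-5, Low: -5=-5).
Center is not dominated — it holds its own against Left at High (-5>-7); Right at High (-5>-9).
Right: dominated, since Left does at least as well everywhere (High: -7>-9, Mid: -5>-9, Low: -5>-6).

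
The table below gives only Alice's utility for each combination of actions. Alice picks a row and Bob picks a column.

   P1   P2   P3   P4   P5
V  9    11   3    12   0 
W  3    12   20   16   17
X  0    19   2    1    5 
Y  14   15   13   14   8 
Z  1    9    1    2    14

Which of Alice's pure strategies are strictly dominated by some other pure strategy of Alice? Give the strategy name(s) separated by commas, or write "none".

Y strictly dominates V — P1: 14>9, P2: 15>11, P3: 13>3, P4: 14>12, P5: 8>0.
Nothing dominates W: V at P2 (12>11); X at P1 (3>0); Y at P3 (20>13); Z at P1 (3>1).
X is not dominated — it holds its own against V at P2 (19>11); W at P2 (19>12); Y at P2 (19>15); Z at P2 (19>9).
Nothing dominates Y: V at P1 (14>9); W at P1 (14>3); X at P1 (14>0); Z at P1 (14>1).
Z: dominated, since W does at least as well everywhere (P1: 3>1, P2: 12>9, P3: 20>1, P4: 16>2, P5: 17>14).

V, Z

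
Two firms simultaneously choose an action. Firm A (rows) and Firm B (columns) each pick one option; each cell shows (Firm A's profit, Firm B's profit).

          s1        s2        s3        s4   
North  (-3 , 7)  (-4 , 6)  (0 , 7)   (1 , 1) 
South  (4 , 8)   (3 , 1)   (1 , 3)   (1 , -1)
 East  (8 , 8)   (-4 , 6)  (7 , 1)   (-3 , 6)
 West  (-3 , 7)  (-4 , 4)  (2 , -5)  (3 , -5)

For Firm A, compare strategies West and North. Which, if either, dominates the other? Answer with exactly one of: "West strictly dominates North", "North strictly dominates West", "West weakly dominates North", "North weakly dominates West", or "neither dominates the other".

West weakly dominates North

Compare West to North across each opponent action: s1: -3=-3, s2: -4=-4, s3: 2>0, s4: 3>1.
West is at least as good everywhere and strictly better somewhere (tied only at s1, s2), so West weakly but not strictly dominates North.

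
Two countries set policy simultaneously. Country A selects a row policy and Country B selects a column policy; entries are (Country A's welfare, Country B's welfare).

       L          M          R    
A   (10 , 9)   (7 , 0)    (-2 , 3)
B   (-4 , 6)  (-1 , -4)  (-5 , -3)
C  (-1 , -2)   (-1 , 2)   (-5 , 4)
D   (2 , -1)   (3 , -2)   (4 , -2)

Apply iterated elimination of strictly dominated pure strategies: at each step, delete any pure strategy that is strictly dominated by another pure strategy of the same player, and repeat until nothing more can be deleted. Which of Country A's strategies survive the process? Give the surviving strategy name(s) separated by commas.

Row B is eliminated: A beats it against every remaining column (L: 10>-4, M: 7>-1, R: -2>-5).
Row C is eliminated: A beats it against every remaining column (L: 10>-1, M: 7>-1, R: -2>-5).
For Country B, L strictly dominates M on the remaining rows (A: 9>0, D: -1>-2); eliminate M.
For Country B, L strictly dominates R on the remaining rows (A: 9>3, D: -1>-2); eliminate R.
Row D is eliminated: A beats it against every remaining column (L: 10>2).
Among the remaining strategies, none is strictly dominated by another pure strategy of the same player, so the elimination stops.
Surviving strategies — Country A: {A}; Country B: {L}.

A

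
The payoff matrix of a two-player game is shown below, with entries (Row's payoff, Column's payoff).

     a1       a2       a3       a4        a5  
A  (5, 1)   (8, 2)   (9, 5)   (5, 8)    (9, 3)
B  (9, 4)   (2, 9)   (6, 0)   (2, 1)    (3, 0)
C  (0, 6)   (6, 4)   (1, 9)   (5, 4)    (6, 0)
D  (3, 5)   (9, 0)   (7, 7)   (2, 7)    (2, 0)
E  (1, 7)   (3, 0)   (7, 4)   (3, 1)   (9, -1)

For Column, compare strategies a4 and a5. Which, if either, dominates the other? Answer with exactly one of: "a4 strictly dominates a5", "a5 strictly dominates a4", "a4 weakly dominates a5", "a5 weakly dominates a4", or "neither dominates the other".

a4 strictly dominates a5

a4's payoffs vs a5's, by Row's action — A: 8>3, B: 1>0, C: 4>0, D: 7>0, E: 1>-1.
a4 gives a strictly higher payoff against every action of Row, so a4 strictly dominates a5.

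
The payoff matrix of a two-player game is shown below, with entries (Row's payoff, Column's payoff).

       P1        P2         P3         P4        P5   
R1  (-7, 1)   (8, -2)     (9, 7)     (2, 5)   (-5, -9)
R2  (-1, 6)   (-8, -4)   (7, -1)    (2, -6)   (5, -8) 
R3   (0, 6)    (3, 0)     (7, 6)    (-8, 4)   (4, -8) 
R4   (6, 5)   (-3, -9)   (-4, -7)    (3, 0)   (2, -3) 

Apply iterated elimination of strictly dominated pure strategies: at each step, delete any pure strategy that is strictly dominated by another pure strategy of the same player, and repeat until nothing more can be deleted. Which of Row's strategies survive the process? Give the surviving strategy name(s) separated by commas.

Column's strategy P2 is strictly dominated by P1 (R1: 1>-2, R2: 6>-4, R3: 6>0, R4: 5>-9) and is removed.
For Column, P1 strictly dominates P5 on the remaining rows (R1: 1>-9, R2: 6>-8, R3: 6>-8, R4: 5>-3); eliminate P5.
Among the remaining strategies, none is strictly dominated by another pure strategy of the same player, so the elimination stops.
Surviving strategies — Row: {R1, R2, R3, R4}; Column: {P1, P3, P4}.

R1, R2, R3, R4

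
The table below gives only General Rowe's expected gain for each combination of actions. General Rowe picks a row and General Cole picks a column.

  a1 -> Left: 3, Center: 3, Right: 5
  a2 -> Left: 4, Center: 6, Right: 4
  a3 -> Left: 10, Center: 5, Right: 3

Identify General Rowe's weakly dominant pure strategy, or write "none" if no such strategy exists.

a1 fails to dominate a2 at Left (3<4).
a2 fails to dominate a1 at Right (4<5).
a3 fails to dominate a1 at Right (3<5).
No single strategy dominates all the others.

none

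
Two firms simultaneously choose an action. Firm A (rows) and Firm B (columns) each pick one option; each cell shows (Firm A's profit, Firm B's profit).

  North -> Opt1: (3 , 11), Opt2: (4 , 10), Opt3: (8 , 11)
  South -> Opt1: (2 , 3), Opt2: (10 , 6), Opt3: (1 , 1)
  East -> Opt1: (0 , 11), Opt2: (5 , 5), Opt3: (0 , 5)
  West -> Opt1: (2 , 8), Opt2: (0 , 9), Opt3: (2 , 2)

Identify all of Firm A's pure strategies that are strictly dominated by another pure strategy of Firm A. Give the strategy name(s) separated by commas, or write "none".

East, West

Nothing dominates North: South at Opt1 (3>2); East at Opt1 (3>0); West at Opt1 (3>2).
South: no other strategy beats it everywhere (North at Opt2 (10>4); East at Opt1 (2>0); West at Opt1 (2=2)).
East: dominated, since South does at least as well everywhere (Opt1: 2>0, Opt2: 10>5, Opt3: 1>0).
West is strictly dominated by North (Opt1: 3>2, Opt2: 4>0, Opt3: 8>2).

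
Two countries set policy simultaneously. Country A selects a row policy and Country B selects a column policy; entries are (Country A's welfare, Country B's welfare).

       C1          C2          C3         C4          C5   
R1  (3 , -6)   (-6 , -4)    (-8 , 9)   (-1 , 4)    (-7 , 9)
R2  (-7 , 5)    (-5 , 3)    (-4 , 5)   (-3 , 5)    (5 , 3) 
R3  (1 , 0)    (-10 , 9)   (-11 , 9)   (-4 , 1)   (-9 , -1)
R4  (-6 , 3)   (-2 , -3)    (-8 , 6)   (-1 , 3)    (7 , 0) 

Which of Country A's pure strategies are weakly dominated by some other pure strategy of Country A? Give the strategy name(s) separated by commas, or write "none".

R1: no other strategy beats it everywhere (R2 at C1 (3>-7); R3 at C1 (3>1); R4 at C1 (3>-6)).
R2 is not dominated — it holds its own against R1 at C2 (-5>-6); R3 at C2 (-5>-10); R4 at C3 (-4>-8).
R3 is weakly dominated by R1 (C1: 3>1, C2: -6>-10, C3: -8>-11, C4: -1>-4, C5: -7>-9).
R4: no other strategy beats it everywhere (R1 at C2 (-2>-6); R2 at C1 (-6>-7); R3 at C2 (-2>-10)).

R3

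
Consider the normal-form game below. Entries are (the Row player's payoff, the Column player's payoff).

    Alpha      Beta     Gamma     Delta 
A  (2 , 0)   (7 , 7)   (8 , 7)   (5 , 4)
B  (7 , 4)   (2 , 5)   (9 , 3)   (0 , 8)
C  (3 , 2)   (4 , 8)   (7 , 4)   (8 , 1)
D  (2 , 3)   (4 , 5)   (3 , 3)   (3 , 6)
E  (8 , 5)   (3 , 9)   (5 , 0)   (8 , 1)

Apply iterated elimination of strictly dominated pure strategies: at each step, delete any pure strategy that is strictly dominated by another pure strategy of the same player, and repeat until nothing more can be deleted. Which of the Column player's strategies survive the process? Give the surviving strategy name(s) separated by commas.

Beta, Gamma, Delta

The Column player's strategy Alpha is strictly dominated by Beta (A: 7>0, B: 5>4, C: 8>2, D: 5>3, E: 9>5) and is removed.
For the Row player, A strictly dominates D on the remaining columns (Beta: 7>4, Gamma: 8>3, Delta: 5>3); eliminate D.
Among the remaining strategies, none is strictly dominated by another pure strategy of the same player, so the elimination stops.
Surviving strategies — the Row player: {A, B, C, E}; the Column player: {Beta, Gamma, Delta}.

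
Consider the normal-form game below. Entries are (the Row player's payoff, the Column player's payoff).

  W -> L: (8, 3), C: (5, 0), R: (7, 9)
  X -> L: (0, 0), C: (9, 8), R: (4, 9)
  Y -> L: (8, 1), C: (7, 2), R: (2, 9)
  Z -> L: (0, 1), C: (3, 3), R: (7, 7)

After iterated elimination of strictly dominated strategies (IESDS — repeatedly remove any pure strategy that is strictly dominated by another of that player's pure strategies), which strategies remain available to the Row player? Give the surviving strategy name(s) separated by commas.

For the Column player, R strictly dominates L on the remaining rows (W: 9>3, X: 9>0, Y: 9>1, Z: 7>1); eliminate L.
For the Row player, X strictly dominates Y on the remaining columns (C: 9>7, R: 4>2); eliminate Y.
The Column player's strategy C is strictly dominated by R (W: 9>0, X: 9>8, Z: 7>3) and is removed.
Row X is eliminated: W beats it against every remaining column (R: 7>4).
Among the remaining strategies, none is strictly dominated by another pure strategy of the same player, so the elimination stops.
Surviving strategies — the Row player: {W, Z}; the Column player: {R}.

W, Z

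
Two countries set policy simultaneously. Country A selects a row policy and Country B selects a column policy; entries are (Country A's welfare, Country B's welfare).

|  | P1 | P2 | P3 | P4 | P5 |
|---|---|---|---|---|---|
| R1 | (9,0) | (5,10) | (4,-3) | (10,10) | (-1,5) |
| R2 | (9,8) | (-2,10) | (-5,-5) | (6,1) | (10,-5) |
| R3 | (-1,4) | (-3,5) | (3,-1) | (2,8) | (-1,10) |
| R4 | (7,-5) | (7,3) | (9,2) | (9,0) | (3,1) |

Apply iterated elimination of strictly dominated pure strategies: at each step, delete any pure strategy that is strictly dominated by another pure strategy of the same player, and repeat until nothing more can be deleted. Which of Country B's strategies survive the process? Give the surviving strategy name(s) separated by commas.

For Country A, R4 strictly dominates R3 on the remaining columns (P1: 7>-1, P2: 7>-3, P3: 9>3, P4: 9>2, P5: 3>-1); eliminate R3.
Column P1 is eliminated: P2 beats it against every remaining row (R1: 10>0, R2: 10>8, R4: 3>-5).
For Country B, P2 strictly dominates P3 on the remaining rows (R1: 10>-3, R2: 10>-5, R4: 3>2); eliminate P3.
Column P5 is eliminated: P2 beats it against every remaining row (R1: 10>5, R2: 10>-5, R4: 3>1).
For Country A, R1 strictly dominates R2 on the remaining columns (P2: 5>-2, P4: 10>6); eliminate R2.
Among the remaining strategies, none is strictly dominated by another pure strategy of the same player, so the elimination stops.
Surviving strategies — Country A: {R1, R4}; Country B: {P2, P4}.

P2, P4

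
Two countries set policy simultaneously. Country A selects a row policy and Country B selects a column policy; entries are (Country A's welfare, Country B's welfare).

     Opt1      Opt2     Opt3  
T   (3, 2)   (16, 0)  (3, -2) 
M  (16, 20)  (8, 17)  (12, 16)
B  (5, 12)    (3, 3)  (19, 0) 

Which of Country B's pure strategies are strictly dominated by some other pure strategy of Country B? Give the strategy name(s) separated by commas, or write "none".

Opt2, Opt3

Opt1: no other strategy beats it everywhere (Opt2 at T (2>0); Opt3 at T (2>-2)).
Opt2 is strictly dominated by Opt1 (T: 2>0, M: 20>17, B: 12>3).
Opt3 is strictly dominated by Opt1 (T: 2>-2, M: 20>16, B: 12>0).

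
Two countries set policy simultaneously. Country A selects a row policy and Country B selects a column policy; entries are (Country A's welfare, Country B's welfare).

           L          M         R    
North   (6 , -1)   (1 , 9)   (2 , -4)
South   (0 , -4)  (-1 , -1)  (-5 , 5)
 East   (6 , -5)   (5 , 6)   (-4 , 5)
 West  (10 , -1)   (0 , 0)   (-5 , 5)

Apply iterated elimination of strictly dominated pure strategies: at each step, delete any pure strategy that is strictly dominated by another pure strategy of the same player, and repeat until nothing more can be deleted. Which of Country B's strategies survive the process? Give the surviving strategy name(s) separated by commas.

Row South is eliminated: North beats it against every remaining column (L: 6>0, M: 1>-1, R: 2>-5).
For Country B, M strictly dominates L on the remaining rows (North: 9>-1, East: 6>-5, West: 0>-1); eliminate L.
Country A's strategy West is strictly dominated by North (M: 1>0, R: 2>-5) and is removed.
For Country B, M strictly dominates R on the remaining rows (North: 9>-4, East: 6>5); eliminate R.
For Country A, East strictly dominates North on the remaining columns (M: 5>1); eliminate North.
Among the remaining strategies, none is strictly dominated by another pure strategy of the same player, so the elimination stops.
Surviving strategies — Country A: {East}; Country B: {M}.

M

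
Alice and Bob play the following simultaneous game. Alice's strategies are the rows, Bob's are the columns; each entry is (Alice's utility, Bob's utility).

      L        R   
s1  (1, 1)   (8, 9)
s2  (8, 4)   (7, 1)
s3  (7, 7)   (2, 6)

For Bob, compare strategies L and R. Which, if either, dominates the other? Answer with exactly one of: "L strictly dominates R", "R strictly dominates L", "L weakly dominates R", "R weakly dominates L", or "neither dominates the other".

L's payoffs vs R's, by Alice's action — s1: 1<9, s2: 4>1, s3: 7>6.
L does better at s2, s3 but worse at s1; neither strategy dominates the other.

neither dominates the other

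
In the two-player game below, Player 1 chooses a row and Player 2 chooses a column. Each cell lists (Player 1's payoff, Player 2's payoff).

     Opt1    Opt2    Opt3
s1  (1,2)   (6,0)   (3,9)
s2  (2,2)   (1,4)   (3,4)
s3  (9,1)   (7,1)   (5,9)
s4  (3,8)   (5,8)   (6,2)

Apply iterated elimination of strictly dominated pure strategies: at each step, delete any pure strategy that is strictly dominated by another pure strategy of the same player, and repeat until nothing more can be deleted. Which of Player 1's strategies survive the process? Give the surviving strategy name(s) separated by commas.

Row s1 is eliminated: s3 beats it against every remaining column (Opt1: 9>1, Opt2: 7>6, Opt3: 5>3).
Player 1's strategy s2 is strictly dominated by s3 (Opt1: 9>2, Opt2: 7>1, Opt3: 5>3) and is removed.
Among the remaining strategies, none is strictly dominated by another pure strategy of the same player, so the elimination stops.
Surviving strategies — Player 1: {s3, s4}; Player 2: {Opt1, Opt2, Opt3}.

s3, s4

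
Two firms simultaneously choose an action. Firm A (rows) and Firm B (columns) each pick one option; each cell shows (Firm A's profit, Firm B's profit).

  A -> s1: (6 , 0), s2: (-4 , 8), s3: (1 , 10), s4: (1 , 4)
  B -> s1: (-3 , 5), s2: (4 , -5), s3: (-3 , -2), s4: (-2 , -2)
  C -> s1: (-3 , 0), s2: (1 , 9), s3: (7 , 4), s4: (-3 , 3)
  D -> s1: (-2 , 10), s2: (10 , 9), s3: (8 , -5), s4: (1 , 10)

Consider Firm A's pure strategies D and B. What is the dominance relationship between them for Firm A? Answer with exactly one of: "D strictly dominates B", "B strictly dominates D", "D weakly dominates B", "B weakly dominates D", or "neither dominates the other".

D strictly dominates B

Compare D to B across every action of Firm B: s1: -2>-3, s2: 10>4, s3: 8>-3, s4: 1>-2.
Every comparison favours D, so D strictly dominates B.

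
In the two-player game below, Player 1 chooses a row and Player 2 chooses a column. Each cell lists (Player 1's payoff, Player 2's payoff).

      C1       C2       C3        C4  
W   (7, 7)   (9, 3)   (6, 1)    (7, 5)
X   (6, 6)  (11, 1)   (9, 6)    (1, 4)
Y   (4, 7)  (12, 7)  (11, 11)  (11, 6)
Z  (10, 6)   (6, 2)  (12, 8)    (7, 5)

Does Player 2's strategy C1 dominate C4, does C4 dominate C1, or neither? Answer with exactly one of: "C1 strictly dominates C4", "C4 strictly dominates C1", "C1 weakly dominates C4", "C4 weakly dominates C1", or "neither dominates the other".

C1 strictly dominates C4

C1's payoffs vs C4's, by Player 1's action — W: 7>5, X: 6>4, Y: 7>6, Z: 6>5.
Every comparison favours C1, so C1 strictly dominates C4.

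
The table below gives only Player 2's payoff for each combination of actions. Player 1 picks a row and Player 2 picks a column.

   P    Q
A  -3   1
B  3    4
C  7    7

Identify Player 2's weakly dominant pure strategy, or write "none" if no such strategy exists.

Q

Q vs P: A: 1>-3, B: 4>3, C: 7=7.
Q is at least as good as every other strategy against every opponent action, so it is weakly dominant.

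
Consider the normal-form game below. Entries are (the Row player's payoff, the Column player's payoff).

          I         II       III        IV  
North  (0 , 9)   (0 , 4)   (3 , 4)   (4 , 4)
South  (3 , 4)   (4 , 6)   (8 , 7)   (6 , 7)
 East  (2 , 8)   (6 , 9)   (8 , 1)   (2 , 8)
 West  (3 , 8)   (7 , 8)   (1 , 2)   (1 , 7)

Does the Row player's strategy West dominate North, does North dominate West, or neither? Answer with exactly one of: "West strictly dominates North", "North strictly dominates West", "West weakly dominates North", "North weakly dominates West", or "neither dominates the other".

West's payoffs vs North's, by the Column player's action — I: 3>0, II: 7>0, III: 1<3, IV: 1<4.
West does better at I, II but worse at III, IV; neither strategy dominates the other.

neither dominates the other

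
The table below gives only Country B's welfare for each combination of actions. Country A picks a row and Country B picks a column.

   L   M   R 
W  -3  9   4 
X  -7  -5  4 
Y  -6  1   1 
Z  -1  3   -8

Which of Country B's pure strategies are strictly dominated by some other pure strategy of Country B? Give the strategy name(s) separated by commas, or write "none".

L

L is strictly dominated by M (W: 9>-3, X: -5>-7, Y: 1>-6, Z: 3>-1).
M: no other strategy beats it everywhere (L at W (9>-3); R at W (9>4)).
R is not dominated — it holds its own against L at W (4>-3); M at X (4>-5).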